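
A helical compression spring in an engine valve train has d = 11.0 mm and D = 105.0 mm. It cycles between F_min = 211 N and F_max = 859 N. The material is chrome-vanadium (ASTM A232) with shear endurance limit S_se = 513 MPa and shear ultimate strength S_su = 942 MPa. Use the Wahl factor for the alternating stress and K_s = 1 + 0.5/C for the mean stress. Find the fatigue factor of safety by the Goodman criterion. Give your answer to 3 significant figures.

C = D/d = 105.0/11.0 = 9.5455; K_W = (4C−1)/(4C−4)+0.615/C = 1.1522; K_s = 1+0.5/C = 1.0524
F_a = (F_max−F_min)/2 = 324 N; F_m = (F_max+F_min)/2 = 535 N
τ_a = K_W·8F_aD/(πd³) = 1.1522 × 65.087 = 74.993 MPa
τ_m = K_s·8F_mD/(πd³) = 1.0524 × 107.47 = 113.1 MPa
Goodman: 1/n_f = τ_a/S_se + τ_m/S_su = 74.993/513 + 113.1/942 = 0.14619 + 0.12007 = 0.26625
n_f = 1/0.26625 = 3.756

3.76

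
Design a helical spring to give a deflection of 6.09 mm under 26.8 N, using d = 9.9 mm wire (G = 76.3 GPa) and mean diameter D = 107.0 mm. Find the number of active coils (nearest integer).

17

Required rate k = F/δ = 26.8/6.09 = 4.4007 N/mm
N_a = Gd⁴/(8D³k) = (76.3×10³ × 9.9⁴)/(8 × 107.0³ × 4.4007)
    = 7.32935e+08 / 4.3128e+07 = 16.99 → 17 coils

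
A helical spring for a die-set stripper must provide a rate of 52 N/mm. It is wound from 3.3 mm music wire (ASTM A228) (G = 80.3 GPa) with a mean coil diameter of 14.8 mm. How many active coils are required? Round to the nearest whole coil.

7

N_a = Gd⁴/(8D³k) = (80.3×10³ × 3.3⁴)/(8 × 14.8³ × 52)
    = 9.52295e+06 / 1.34859e+06 = 7.061 → 7 coils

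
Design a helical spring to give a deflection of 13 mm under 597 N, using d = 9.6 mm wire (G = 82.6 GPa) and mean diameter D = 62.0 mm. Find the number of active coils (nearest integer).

Required rate k = F/δ = 597/13 = 45.923 N/mm
N_a = Gd⁴/(8D³k) = (82.6×10³ × 9.6⁴)/(8 × 62.0³ × 45.923)
    = 7.0156e+08 / 8.7558e+07 = 8.013 → 8 coils

8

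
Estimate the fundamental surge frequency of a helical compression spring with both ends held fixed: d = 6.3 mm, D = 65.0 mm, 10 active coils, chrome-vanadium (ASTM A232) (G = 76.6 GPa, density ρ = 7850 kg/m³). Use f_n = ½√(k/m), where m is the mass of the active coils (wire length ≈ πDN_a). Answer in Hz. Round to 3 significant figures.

52.4 Hz

k = Gd⁴/(8D³N_a) = (76.6×10³)(6.3⁴)/(8·65.0³·10) = 5.4924 N/mm = 5492.4 N/m
Wire length L = πDN_a = π·65.0·10 = 2042 mm
m = ρ·(πd²/4)·L = 7850 × 31.172×10⁻⁶ m² × 2.042 m = 0.49969 kg
f_n = ½√(k/m) = 0.5·√(5492.4/0.49969) = 0.5·√(10992) = 52.42 Hz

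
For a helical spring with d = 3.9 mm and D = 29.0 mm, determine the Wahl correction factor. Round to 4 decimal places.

C = D/d = 29.0/3.9 = 7.4359
K_W = (4C−1)/(4C−4) + 0.615/C = 28.744/25.744 + 0.0827 = 1.1992

1.1992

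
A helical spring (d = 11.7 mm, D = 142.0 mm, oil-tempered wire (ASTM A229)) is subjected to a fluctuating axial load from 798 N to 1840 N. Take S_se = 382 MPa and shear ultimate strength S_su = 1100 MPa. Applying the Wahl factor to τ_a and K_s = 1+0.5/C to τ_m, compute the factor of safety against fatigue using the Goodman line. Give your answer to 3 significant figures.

1.60

C = D/d = 142.0/11.7 = 12.1368; K_W = (4C−1)/(4C−4)+0.615/C = 1.1180; K_s = 1+0.5/C = 1.0412
F_a = (F_max−F_min)/2 = 521 N; F_m = (F_max+F_min)/2 = 1319 N
τ_a = K_W·8F_aD/(πd³) = 1.1180 × 117.63 = 131.51 MPa
τ_m = K_s·8F_mD/(πd³) = 1.0412 × 297.79 = 310.06 MPa
Goodman: 1/n_f = τ_a/S_se + τ_m/S_su = 131.51/382 + 310.06/1100 = 0.34427 + 0.28187 = 0.62614
n_f = 1/0.62614 = 1.597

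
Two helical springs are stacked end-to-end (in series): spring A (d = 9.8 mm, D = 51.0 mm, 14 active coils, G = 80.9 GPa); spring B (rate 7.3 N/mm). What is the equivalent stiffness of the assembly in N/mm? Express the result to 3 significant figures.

6.37 N/mm

k_A = Gd⁴/(8D³N_a) = (80.9×10³)(9.8⁴)/(8·51.0³·14) = 50.226 N/mm
Series: 1/k_eq = 1/50.226 + 1/7.3 = 0.1569; k_eq = 6.3736 N/mm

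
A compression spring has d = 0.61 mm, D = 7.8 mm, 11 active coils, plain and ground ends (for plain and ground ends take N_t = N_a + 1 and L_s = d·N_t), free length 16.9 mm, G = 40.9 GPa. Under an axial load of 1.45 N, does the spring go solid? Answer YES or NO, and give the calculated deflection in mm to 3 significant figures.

YES, δ = 10.7 mm

k = Gd⁴/(8D³N_a) = (40.9×10³)(0.61⁴)/(8·7.8³·11) = 0.13561 N/mm
N_t = 12; L_s = 0.61·12 = 7.32 mm; δ_solid = L₀ − L_s = 16.9 − 7.32 = 9.58 mm
δ = F/k = 1.45/0.13561 = 10.693 mm
δ ≥ δ_solid → spring goes solid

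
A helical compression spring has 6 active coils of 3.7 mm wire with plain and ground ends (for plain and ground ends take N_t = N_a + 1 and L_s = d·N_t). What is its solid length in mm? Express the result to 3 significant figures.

25.9 mm

plain and ground ends: N_t = N_a + 1 = 6 + 1 = 7
L_s = d·N_t = 3.7 × 7 = 25.9 mm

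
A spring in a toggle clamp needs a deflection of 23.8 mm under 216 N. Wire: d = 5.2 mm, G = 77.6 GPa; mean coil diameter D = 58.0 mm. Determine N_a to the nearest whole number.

4

Required rate k = F/δ = 216/23.8 = 9.0756 N/mm
N_a = Gd⁴/(8D³k) = (77.6×10³ × 5.2⁴)/(8 × 58.0³ × 9.0756)
    = 5.67381e+07 / 1.41661e+07 = 4.005 → 4 coils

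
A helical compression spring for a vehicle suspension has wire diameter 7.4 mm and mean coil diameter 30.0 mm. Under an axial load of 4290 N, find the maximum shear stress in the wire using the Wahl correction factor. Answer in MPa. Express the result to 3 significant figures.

Spring index C = D/d = 30.0/7.4 = 4.0541
K_W = (4C−1)/(4C−4) + 0.615/C = 15.216/12.216 + 0.1517 = 1.3973
τ₀ = 8FD/(πd³) = 8·4290·30.0/(π·7.4³) = 1.0296e+06/1273 = 808.77 MPa
τ_max = K·τ₀ = 1.3973 × 808.77 = 1130.1 MPa

1130 MPa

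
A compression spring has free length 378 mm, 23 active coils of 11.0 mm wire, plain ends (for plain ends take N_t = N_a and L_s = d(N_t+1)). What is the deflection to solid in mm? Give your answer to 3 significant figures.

114 mm

N_t = 23; L_s = 11.0·24 = 264 mm
δ_solid = L₀ − L_s = 378 − 264 = 114 mm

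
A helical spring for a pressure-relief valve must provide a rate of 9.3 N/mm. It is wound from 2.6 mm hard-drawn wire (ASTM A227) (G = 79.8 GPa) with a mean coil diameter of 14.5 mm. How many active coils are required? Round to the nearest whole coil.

N_a = Gd⁴/(8D³k) = (79.8×10³ × 2.6⁴)/(8 × 14.5³ × 9.3)
    = 3.64667e+06 / 226818 = 16.08 → 16 coils

16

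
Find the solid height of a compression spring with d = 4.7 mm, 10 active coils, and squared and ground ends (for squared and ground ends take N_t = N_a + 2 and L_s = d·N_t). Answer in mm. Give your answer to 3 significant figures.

squared and ground ends: N_t = N_a + 2 = 10 + 2 = 12
L_s = d·N_t = 4.7 × 12 = 56.4 mm

56.4 mm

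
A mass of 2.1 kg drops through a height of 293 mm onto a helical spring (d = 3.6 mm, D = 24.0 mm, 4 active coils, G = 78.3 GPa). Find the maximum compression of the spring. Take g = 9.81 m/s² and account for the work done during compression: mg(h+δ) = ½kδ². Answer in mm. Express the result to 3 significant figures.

k = Gd⁴/(8D³N_a) = (78.3×10³)(3.6⁴)/(8·24.0³·4) = 29.73 N/mm
W = mg = 2.1 × 9.81 = 20.601 N
½kδ² − Wδ − Wh = 0 → δ = (W + √(W² + 2kWh))/k
δ = (20.601 + √(424.4 + 358900))/29.73 = (20.601 + 599.44)/29.73 = 20.856 mm

20.9 mm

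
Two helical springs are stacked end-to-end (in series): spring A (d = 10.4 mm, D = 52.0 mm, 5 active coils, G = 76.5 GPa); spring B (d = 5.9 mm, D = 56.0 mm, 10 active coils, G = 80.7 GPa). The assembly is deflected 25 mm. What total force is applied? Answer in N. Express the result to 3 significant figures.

167 N

k_A = Gd⁴/(8D³N_a) = (76.5×10³)(10.4⁴)/(8·52.0³·5) = 159.12 N/mm
k_B = Gd⁴/(8D³N_a) = (80.7×10³)(5.9⁴)/(8·56.0³·10) = 6.9603 N/mm
Series: 1/k_eq = 1/159.12 + 1/6.9603 = 0.14996; k_eq = 6.6686 N/mm
F = k_eq·δ = 6.6686·25 = 166.71 N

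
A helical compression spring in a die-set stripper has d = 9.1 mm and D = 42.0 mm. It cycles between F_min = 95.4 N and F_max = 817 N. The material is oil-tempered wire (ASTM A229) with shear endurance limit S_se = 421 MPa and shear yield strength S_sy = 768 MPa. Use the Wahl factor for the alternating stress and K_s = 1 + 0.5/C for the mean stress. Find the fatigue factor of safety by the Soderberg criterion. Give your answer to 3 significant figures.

C = D/d = 42.0/9.1 = 4.6154; K_W = (4C−1)/(4C−4)+0.615/C = 1.3407; K_s = 1+0.5/C = 1.1083
F_a = (F_max−F_min)/2 = 360.8 N; F_m = (F_max+F_min)/2 = 456.2 N
τ_a = K_W·8F_aD/(πd³) = 1.3407 × 51.207 = 68.653 MPa
τ_m = K_s·8F_mD/(πd³) = 1.1083 × 64.747 = 71.761 MPa
Soderberg: 1/n_f = τ_a/S_se + τ_m/S_sy = 68.653/421 + 71.761/768 = 0.16307 + 0.09344 = 0.25651
n_f = 1/0.25651 = 3.898

3.90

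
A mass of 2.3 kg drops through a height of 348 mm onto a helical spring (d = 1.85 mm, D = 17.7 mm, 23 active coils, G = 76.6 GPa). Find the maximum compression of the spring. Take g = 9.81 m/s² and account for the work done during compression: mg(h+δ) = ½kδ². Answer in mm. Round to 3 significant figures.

k = Gd⁴/(8D³N_a) = (76.6×10³)(1.85⁴)/(8·17.7³·23) = 0.87938 N/mm
W = mg = 2.3 × 9.81 = 22.563 N
½kδ² − Wδ − Wh = 0 → δ = (W + √(W² + 2kWh))/k
δ = (22.563 + √(509.09 + 13809.7))/0.87938 = (22.563 + 119.66)/0.87938 = 161.73 mm

162 mm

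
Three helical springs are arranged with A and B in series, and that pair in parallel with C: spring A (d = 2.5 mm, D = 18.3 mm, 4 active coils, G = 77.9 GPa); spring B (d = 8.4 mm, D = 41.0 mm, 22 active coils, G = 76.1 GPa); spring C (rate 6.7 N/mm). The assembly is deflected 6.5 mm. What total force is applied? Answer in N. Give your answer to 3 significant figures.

k_A = Gd⁴/(8D³N_a) = (77.9×10³)(2.5⁴)/(8·18.3³·4) = 15.517 N/mm
k_B = Gd⁴/(8D³N_a) = (76.1×10³)(8.4⁴)/(8·41.0³·22) = 31.235 N/mm
Springs A,B series: k_AB = 1/(1/15.517+1/31.235) = 10.367 N/mm; parallel with C: k_eq = 10.367+6.7 = 17.067 N/mm
F = k_eq·δ = 17.067·6.5 = 110.93 N

111 N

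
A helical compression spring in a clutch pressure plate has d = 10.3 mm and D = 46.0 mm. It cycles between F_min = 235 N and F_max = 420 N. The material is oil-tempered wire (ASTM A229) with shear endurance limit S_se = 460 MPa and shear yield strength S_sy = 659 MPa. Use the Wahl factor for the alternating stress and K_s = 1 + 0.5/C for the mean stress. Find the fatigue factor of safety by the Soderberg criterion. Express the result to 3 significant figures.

C = D/d = 46.0/10.3 = 4.4660; K_W = (4C−1)/(4C−4)+0.615/C = 1.3541; K_s = 1+0.5/C = 1.1120
F_a = (F_max−F_min)/2 = 92.5 N; F_m = (F_max+F_min)/2 = 327.5 N
τ_a = K_W·8F_aD/(πd³) = 1.3541 × 9.9158 = 13.427 MPa
τ_m = K_s·8F_mD/(πd³) = 1.1120 × 35.107 = 39.038 MPa
Soderberg: 1/n_f = τ_a/S_se + τ_m/S_sy = 13.427/460 + 39.038/659 = 0.02919 + 0.05924 = 0.088427
n_f = 1/0.088427 = 11.31

11.3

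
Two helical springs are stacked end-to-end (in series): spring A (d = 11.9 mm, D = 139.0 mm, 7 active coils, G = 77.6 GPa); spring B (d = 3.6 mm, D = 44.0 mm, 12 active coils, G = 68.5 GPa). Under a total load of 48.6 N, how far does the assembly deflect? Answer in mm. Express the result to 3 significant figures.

k_A = Gd⁴/(8D³N_a) = (77.6×10³)(11.9⁴)/(8·139.0³·7) = 10.347 N/mm
k_B = Gd⁴/(8D³N_a) = (68.5×10³)(3.6⁴)/(8·44.0³·12) = 1.4069 N/mm
Series: 1/k_eq = 1/10.347 + 1/1.4069 = 0.80742; k_eq = 1.2385 N/mm
δ = F/k_eq = 48.6/1.2385 = 39.24 mm

39.2 mm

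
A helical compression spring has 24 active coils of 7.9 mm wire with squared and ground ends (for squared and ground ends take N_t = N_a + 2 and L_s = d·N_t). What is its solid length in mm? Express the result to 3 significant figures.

205 mm

squared and ground ends: N_t = N_a + 2 = 24 + 2 = 26
L_s = d·N_t = 7.9 × 26 = 205.4 mm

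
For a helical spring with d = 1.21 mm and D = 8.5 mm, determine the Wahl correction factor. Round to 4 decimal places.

C = D/d = 8.5/1.21 = 7.0248
K_W = (4C−1)/(4C−4) + 0.615/C = 27.099/24.099 + 0.0875 = 1.2120

1.2120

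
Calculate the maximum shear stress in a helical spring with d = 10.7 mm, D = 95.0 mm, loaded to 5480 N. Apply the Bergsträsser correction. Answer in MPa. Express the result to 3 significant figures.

Spring index C = D/d = 95.0/10.7 = 8.8785
K_B = (4C+2)/(4C−3) = 37.514/32.514 = 1.1538
τ₀ = 8FD/(πd³) = 8·5480·95.0/(π·10.7³) = 4.1648e+06/3848.6 = 1082.2 MPa
τ_max = K·τ₀ = 1.1538 × 1082.2 = 1248.6 MPa

1250 MPa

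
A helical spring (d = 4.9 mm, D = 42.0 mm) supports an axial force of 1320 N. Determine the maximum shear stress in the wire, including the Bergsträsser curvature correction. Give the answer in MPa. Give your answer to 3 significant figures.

1390 MPa

Spring index C = D/d = 42.0/4.9 = 8.5714
K_B = (4C+2)/(4C−3) = 36.286/31.286 = 1.1598
τ₀ = 8FD/(πd³) = 8·1320·42.0/(π·4.9³) = 443520/369.61 = 1200 MPa
τ_max = K·τ₀ = 1.1598 × 1200 = 1391.8 MPa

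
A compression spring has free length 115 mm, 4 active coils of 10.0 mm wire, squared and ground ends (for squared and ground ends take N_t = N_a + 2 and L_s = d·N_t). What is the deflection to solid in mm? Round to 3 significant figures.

N_t = 6; L_s = 10.0·6 = 60 mm
δ_solid = L₀ − L_s = 115 − 60 = 55 mm

55.0 mm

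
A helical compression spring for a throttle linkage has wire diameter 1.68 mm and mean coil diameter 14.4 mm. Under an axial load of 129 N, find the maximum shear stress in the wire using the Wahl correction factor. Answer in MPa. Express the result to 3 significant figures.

1170 MPa

Spring index C = D/d = 14.4/1.68 = 8.5714
K_W = (4C−1)/(4C−4) + 0.615/C = 33.286/30.286 + 0.0717 = 1.1708
τ₀ = 8FD/(πd³) = 8·129·14.4/(π·1.68³) = 14860.8/14.896 = 997.62 MPa
τ_max = K·τ₀ = 1.1708 × 997.62 = 1168 MPa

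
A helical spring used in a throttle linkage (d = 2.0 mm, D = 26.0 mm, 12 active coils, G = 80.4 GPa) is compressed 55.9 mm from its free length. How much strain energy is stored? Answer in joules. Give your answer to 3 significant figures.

k = Gd⁴/(8D³N_a) = (80.4×10³)(2.0⁴)/(8·26.0³·12) = 0.7624 N/mm
U = ½kδ² = 0.5 × 0.7624 × 55.9² = 1191.2 N·mm = 1.1912 J

1.19 J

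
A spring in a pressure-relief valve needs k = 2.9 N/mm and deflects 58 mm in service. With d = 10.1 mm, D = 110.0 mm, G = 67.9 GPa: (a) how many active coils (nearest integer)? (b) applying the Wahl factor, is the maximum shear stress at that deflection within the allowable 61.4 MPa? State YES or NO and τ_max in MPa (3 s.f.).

N_a = Gd⁴/(8D³k) = (67.9×10³)(10.1⁴)/(8·110.0³·2.9) = 22.88 → N_a = 23
Actual rate k = Gd⁴/(8D³·23) = 2.8851 N/mm
Working load F = kδ = 2.8851·58 = 167.34 N
C = 110.0/10.1 = 10.8911; K_W = (4C−1)/(4C−4)+0.615/C = 1.1323
τ_max = K_W·8FD/(πd³) = 1.1323·45.494 = 51.513 MPa
τ_max ≤ 61.4 MPa → acceptable

(a) 23 coils; (b) YES, τ_max = 51.5 MPa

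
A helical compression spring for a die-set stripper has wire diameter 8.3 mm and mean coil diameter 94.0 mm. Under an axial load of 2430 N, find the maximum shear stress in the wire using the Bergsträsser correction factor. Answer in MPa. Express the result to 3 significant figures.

Spring index C = D/d = 94.0/8.3 = 11.3253
K_B = (4C+2)/(4C−3) = 47.301/42.301 = 1.1182
τ₀ = 8FD/(πd³) = 8·2430·94.0/(π·8.3³) = 1.82736e+06/1796.3 = 1017.3 MPa
τ_max = K·τ₀ = 1.1182 × 1017.3 = 1137.5 MPa

1140 MPa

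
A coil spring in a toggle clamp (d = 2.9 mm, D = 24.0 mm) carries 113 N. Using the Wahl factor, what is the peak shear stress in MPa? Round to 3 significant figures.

333 MPa

Spring index C = D/d = 24.0/2.9 = 8.2759
K_W = (4C−1)/(4C−4) + 0.615/C = 32.103/29.103 + 0.0743 = 1.1774
τ₀ = 8FD/(πd³) = 8·113·24.0/(π·2.9³) = 21696/76.62 = 283.16 MPa
τ_max = K·τ₀ = 1.1774 × 283.16 = 333.39 MPa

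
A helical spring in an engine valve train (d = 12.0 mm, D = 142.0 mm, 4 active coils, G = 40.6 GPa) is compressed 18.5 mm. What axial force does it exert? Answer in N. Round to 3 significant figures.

170 N

k = Gd⁴/(8D³N_a) = (40.6×10³)(12.0⁴)/(8·142.0³·4) = 9.1883 N/mm
F = k·δ = 9.1883 × 18.5 = 169.98 N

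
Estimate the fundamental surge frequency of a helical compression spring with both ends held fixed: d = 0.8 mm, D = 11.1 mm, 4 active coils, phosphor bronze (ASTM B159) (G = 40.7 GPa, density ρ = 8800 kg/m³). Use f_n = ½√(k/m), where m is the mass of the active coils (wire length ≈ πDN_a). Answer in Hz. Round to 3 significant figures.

k = Gd⁴/(8D³N_a) = (40.7×10³)(0.8⁴)/(8·11.1³·4) = 0.38092 N/mm = 380.92 N/m
Wire length L = πDN_a = π·11.1·4 = 139.49 mm
m = ρ·(πd²/4)·L = 8800 × 0.50265×10⁻⁶ m² × 0.13949 m = 0.000617 kg
f_n = ½√(k/m) = 0.5·√(380.92/0.000617) = 0.5·√(6.1738e+05) = 392.87 Hz

393 Hz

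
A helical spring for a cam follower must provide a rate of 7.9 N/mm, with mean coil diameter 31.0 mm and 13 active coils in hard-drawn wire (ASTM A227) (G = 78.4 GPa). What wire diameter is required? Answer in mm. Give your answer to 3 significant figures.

d = (8D³N_a·k / G)^(1/4) = (8·31.0³·13·7.9 / (78.4×10³))^0.25
  = (312.2)^0.25 = 4.2035 mm

4.20 mm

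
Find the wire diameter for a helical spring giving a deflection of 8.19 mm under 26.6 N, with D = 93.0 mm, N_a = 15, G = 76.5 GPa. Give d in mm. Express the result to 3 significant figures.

8.00 mm

Required rate k = F/δ = 26.6/8.19 = 3.2479 N/mm
d = (8D³N_a·k / G)^(1/4) = (8·93.0³·15·3.2479 / (76.5×10³))^0.25
  = (4097.9)^0.25 = 8.0010 mm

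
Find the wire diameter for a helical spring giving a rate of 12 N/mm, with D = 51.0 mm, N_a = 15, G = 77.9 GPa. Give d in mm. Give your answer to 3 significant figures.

d = (8D³N_a·k / G)^(1/4) = (8·51.0³·15·12 / (77.9×10³))^0.25
  = (2452.1)^0.25 = 7.0369 mm

7.04 mm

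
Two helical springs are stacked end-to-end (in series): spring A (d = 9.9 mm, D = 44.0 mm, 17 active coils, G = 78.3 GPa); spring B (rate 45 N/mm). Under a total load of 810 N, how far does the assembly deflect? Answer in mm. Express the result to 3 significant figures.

30.5 mm

k_A = Gd⁴/(8D³N_a) = (78.3×10³)(9.9⁴)/(8·44.0³·17) = 64.924 N/mm
Series: 1/k_eq = 1/64.924 + 1/45 = 0.037625; k_eq = 26.578 N/mm
δ = F/k_eq = 810/26.578 = 30.476 mm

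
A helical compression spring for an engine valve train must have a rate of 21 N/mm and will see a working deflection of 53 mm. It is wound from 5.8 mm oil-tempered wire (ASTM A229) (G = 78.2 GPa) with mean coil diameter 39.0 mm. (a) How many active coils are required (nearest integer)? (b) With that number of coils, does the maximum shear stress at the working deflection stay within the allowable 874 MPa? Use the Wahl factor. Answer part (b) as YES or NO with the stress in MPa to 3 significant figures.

N_a = Gd⁴/(8D³k) = (78.2×10³)(5.8⁴)/(8·39.0³·21) = 8.88 → N_a = 9
Actual rate k = Gd⁴/(8D³·9) = 20.72 N/mm
Working load F = kδ = 20.72·53 = 1098.2 N
C = 39.0/5.8 = 6.7241; K_W = (4C−1)/(4C−4)+0.615/C = 1.2225
τ_max = K_W·8FD/(πd³) = 1.2225·558.97 = 683.33 MPa
τ_max ≤ 874 MPa → acceptable

(a) 9 coils; (b) YES, τ_max = 683 MPa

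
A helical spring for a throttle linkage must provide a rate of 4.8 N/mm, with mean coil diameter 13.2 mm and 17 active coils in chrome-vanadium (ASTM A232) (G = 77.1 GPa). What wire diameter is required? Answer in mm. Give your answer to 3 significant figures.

2.10 mm

d = (8D³N_a·k / G)^(1/4) = (8·13.2³·17·4.8 / (77.1×10³))^0.25
  = (19.474)^0.25 = 2.1007 mm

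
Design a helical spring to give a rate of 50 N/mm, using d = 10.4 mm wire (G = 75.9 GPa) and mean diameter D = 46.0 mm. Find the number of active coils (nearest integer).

N_a = Gd⁴/(8D³k) = (75.9×10³ × 10.4⁴)/(8 × 46.0³ × 50)
    = 8.87923e+08 / 3.89344e+07 = 22.81 → 23 coils

23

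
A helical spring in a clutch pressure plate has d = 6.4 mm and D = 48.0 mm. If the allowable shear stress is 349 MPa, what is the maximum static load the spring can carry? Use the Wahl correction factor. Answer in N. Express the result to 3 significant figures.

C = D/d = 48.0/6.4 = 7.5000
K_W = (4C−1)/(4C−4) + 0.615/C = 29.000/26.000 + 0.0820 = 1.1974
τ_max = K·8FD/(πd³) → F_max = τ_allow·πd³/(8DK)
F_max = 349·π·6.4³/(8·48.0·1.1974) = 2.8742e+05/459.8 = 625.1 N

625 N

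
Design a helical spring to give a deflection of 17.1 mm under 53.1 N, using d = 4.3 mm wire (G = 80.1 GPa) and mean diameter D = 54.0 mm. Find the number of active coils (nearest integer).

7

Required rate k = F/δ = 53.1/17.1 = 3.1053 N/mm
N_a = Gd⁴/(8D³k) = (80.1×10³ × 4.3⁴)/(8 × 54.0³ × 3.1053)
    = 2.73846e+07 / 3.91174e+06 = 7.001 → 7 coils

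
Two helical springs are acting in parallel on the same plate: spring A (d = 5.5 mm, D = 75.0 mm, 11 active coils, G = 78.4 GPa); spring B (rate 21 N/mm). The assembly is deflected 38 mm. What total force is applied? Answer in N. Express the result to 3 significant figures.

k_A = Gd⁴/(8D³N_a) = (78.4×10³)(5.5⁴)/(8·75.0³·11) = 1.9324 N/mm
Parallel: k_eq = 1.9324 + 21 = 22.932 N/mm
F = k_eq·δ = 22.932·38 = 871.43 N

871 N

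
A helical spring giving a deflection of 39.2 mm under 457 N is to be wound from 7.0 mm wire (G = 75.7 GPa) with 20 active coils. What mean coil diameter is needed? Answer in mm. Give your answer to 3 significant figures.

Required rate k = F/δ = 457/39.2 = 11.658 N/mm
D = (Gd⁴/(8N_a·k))^(1/3) = (75.7×10³·7.0⁴/(8·20·11.658))^(1/3)
  = (97440.1)^(1/3) = 46.0164 mm

46.0 mm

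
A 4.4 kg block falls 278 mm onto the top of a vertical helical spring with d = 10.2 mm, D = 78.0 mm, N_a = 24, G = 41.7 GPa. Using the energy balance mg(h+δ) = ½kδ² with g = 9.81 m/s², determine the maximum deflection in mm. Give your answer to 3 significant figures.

k = Gd⁴/(8D³N_a) = (41.7×10³)(10.2⁴)/(8·78.0³·24) = 4.954 N/mm
W = mg = 4.4 × 9.81 = 43.164 N
½kδ² − Wδ − Wh = 0 → δ = (W + √(W² + 2kWh))/k
δ = (43.164 + √(1863.1 + 118891))/4.954 = (43.164 + 347.5)/4.954 = 78.858 mm

78.9 mm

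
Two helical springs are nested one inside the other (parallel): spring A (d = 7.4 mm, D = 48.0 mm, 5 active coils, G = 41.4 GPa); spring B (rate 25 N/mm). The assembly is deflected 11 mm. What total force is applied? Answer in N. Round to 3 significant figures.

584 N

k_A = Gd⁴/(8D³N_a) = (41.4×10³)(7.4⁴)/(8·48.0³·5) = 28.064 N/mm
Parallel: k_eq = 28.064 + 25 = 53.064 N/mm
F = k_eq·δ = 53.064·11 = 583.7 N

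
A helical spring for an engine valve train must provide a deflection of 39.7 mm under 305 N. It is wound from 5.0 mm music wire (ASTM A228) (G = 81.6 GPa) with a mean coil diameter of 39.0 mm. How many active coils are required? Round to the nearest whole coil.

14

Required rate k = F/δ = 305/39.7 = 7.6826 N/mm
N_a = Gd⁴/(8D³k) = (81.6×10³ × 5.0⁴)/(8 × 39.0³ × 7.6826)
    = 5.1e+07 / 3.6458e+06 = 13.99 → 14 coils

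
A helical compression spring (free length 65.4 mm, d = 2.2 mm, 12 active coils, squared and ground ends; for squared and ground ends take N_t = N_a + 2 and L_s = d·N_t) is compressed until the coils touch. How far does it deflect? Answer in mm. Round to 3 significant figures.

34.6 mm

N_t = 14; L_s = 2.2·14 = 30.8 mm
δ_solid = L₀ − L_s = 65.4 − 30.8 = 34.6 mm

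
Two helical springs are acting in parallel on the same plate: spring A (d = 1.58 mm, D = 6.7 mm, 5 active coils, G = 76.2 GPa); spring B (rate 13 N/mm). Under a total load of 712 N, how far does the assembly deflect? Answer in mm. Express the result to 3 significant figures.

k_A = Gd⁴/(8D³N_a) = (76.2×10³)(1.58⁴)/(8·6.7³·5) = 39.473 N/mm
Parallel: k_eq = 39.473 + 13 = 52.473 N/mm
δ = F/k_eq = 712/52.473 = 13.569 mm

13.6 mm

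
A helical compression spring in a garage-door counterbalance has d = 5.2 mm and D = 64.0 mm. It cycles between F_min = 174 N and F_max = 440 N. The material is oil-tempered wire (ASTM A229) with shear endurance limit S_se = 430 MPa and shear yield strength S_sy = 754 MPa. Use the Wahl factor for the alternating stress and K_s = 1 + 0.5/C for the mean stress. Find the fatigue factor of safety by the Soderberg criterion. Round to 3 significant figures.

1.12

C = D/d = 64.0/5.2 = 12.3077; K_W = (4C−1)/(4C−4)+0.615/C = 1.1163; K_s = 1+0.5/C = 1.0406
F_a = (F_max−F_min)/2 = 133 N; F_m = (F_max+F_min)/2 = 307 N
τ_a = K_W·8F_aD/(πd³) = 1.1163 × 154.16 = 172.08 MPa
τ_m = K_s·8F_mD/(πd³) = 1.0406 × 355.83 = 370.29 MPa
Soderberg: 1/n_f = τ_a/S_se + τ_m/S_sy = 172.08/430 + 370.29/754 = 0.40020 + 0.49110 = 0.8913
n_f = 1/0.8913 = 1.122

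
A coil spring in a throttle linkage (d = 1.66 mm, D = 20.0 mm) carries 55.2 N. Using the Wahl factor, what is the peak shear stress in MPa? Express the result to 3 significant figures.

688 MPa

Spring index C = D/d = 20.0/1.66 = 12.0482
K_W = (4C−1)/(4C−4) + 0.615/C = 47.193/44.193 + 0.0510 = 1.1189
τ₀ = 8FD/(πd³) = 8·55.2·20.0/(π·1.66³) = 8832/14.371 = 614.59 MPa
τ_max = K·τ₀ = 1.1189 × 614.59 = 687.68 MPa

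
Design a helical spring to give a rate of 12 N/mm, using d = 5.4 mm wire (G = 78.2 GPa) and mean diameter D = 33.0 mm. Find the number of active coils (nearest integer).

19

N_a = Gd⁴/(8D³k) = (78.2×10³ × 5.4⁴)/(8 × 33.0³ × 12)
    = 6.64939e+07 / 3.44995e+06 = 19.27 → 19 coils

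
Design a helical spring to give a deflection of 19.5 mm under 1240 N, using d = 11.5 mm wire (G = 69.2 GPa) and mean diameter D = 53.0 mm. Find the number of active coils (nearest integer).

16

Required rate k = F/δ = 1240/19.5 = 63.59 N/mm
N_a = Gd⁴/(8D³k) = (69.2×10³ × 11.5⁴)/(8 × 53.0³ × 63.59)
    = 1.21031e+09 / 7.57364e+07 = 15.98 → 16 coils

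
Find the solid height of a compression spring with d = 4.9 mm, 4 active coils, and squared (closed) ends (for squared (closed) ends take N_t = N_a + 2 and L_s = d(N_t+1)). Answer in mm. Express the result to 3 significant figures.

squared (closed) ends: N_t = N_a + 2 = 4 + 2 = 6
L_s = d·(N_t+1) = 4.9 × 7 = 34.3 mm

34.3 mm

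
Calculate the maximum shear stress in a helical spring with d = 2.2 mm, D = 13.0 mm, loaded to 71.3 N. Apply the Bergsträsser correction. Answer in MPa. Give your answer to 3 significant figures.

275 MPa

Spring index C = D/d = 13.0/2.2 = 5.9091
K_B = (4C+2)/(4C−3) = 25.636/20.636 = 1.2423
τ₀ = 8FD/(πd³) = 8·71.3·13.0/(π·2.2³) = 7415.2/33.452 = 221.67 MPa
τ_max = K·τ₀ = 1.2423 × 221.67 = 275.38 MPa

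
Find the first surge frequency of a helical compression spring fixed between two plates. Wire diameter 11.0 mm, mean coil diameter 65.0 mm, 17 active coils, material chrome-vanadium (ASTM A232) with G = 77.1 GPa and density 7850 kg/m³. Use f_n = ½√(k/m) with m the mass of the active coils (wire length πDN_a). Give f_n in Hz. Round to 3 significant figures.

k = Gd⁴/(8D³N_a) = (77.1×10³)(11.0⁴)/(8·65.0³·17) = 30.224 N/mm = 30224 N/m
Wire length L = πDN_a = π·65.0·17 = 3471.5 mm
m = ρ·(πd²/4)·L = 7850 × 95.033×10⁻⁶ m² × 3.4715 m = 2.5897 kg
f_n = ½√(k/m) = 0.5·√(30224/2.5897) = 0.5·√(11670) = 54.015 Hz

54.0 Hz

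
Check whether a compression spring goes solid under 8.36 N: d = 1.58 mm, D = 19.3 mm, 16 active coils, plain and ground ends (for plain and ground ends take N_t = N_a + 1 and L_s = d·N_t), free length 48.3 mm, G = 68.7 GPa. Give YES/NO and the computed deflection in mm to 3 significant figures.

k = Gd⁴/(8D³N_a) = (68.7×10³)(1.58⁴)/(8·19.3³·16) = 0.46527 N/mm
N_t = 17; L_s = 1.58·17 = 26.86 mm; δ_solid = L₀ − L_s = 48.3 − 26.86 = 21.44 mm
δ = F/k = 8.36/0.46527 = 17.968 mm
δ < δ_solid → spring does not go solid

NO, δ = 18.0 mm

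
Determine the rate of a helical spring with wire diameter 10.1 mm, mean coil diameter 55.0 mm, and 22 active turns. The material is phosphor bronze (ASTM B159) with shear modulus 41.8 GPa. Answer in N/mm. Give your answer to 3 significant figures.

k = Gd⁴/(8D³N_a) = (41.8×10³ × 10.1⁴) / (8 × 55.0³ × 22)
  = 4.34972e+08 / 2.9282e+07 = 14.855 N/mm

14.9 N/mm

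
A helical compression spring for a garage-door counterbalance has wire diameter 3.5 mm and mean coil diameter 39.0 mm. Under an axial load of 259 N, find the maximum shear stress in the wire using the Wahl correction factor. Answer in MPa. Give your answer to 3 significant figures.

Spring index C = D/d = 39.0/3.5 = 11.1429
K_W = (4C−1)/(4C−4) + 0.615/C = 43.571/40.571 + 0.0552 = 1.1291
τ₀ = 8FD/(πd³) = 8·259·39.0/(π·3.5³) = 80808/134.7 = 599.93 MPa
τ_max = K·τ₀ = 1.1291 × 599.93 = 677.4 MPa

677 MPa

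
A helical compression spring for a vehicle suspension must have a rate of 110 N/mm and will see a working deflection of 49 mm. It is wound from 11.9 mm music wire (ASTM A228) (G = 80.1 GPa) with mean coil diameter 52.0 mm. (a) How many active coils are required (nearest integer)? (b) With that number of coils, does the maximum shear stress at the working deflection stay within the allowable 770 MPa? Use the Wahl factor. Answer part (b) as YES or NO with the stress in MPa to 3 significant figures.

(a) 13 coils; (b) YES, τ_max = 577 MPa

N_a = Gd⁴/(8D³k) = (80.1×10³)(11.9⁴)/(8·52.0³·110) = 12.98 → N_a = 13
Actual rate k = Gd⁴/(8D³·13) = 109.84 N/mm
Working load F = kδ = 109.84·49 = 5382.4 N
C = 52.0/11.9 = 4.3697; K_W = (4C−1)/(4C−4)+0.615/C = 1.3633
τ_max = K_W·8FD/(πd³) = 1.3633·422.94 = 576.59 MPa
τ_max ≤ 770 MPa → acceptable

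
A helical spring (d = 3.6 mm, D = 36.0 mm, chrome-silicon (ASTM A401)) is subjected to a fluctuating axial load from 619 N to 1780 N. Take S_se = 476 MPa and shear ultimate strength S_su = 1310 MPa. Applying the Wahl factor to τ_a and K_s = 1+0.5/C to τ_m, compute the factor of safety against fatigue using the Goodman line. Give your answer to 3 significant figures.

0.216

C = D/d = 36.0/3.6 = 10.0000; K_W = (4C−1)/(4C−4)+0.615/C = 1.1448; K_s = 1+0.5/C = 1.0500
F_a = (F_max−F_min)/2 = 580.5 N; F_m = (F_max+F_min)/2 = 1199.5 N
τ_a = K_W·8F_aD/(πd³) = 1.1448 × 1140.6 = 1305.8 MPa
τ_m = K_s·8F_mD/(πd³) = 1.0500 × 2356.9 = 2474.7 MPa
Goodman: 1/n_f = τ_a/S_se + τ_m/S_su = 1305.8/476 + 2474.7/1310 = 2.74330 + 1.88909 = 4.6324
n_f = 1/4.6324 = 0.2159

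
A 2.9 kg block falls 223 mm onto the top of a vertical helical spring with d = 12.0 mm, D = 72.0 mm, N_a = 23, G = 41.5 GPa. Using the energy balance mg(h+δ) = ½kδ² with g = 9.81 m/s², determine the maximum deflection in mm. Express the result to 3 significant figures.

k = Gd⁴/(8D³N_a) = (41.5×10³)(12.0⁴)/(8·72.0³·23) = 12.53 N/mm
W = mg = 2.9 × 9.81 = 28.449 N
½kδ² − Wδ − Wh = 0 → δ = (W + √(W² + 2kWh))/k
δ = (28.449 + √(809.35 + 158986))/12.53 = (28.449 + 399.74)/12.53 = 34.173 mm

34.2 mm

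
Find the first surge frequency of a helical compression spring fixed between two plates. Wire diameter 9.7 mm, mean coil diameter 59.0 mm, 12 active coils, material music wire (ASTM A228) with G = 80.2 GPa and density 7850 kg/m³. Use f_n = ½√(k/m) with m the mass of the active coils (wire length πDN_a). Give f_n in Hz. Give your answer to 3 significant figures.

k = Gd⁴/(8D³N_a) = (80.2×10³)(9.7⁴)/(8·59.0³·12) = 36.011 N/mm = 36011 N/m
Wire length L = πDN_a = π·59.0·12 = 2224.2 mm
m = ρ·(πd²/4)·L = 7850 × 73.898×10⁻⁶ m² × 2.2242 m = 1.2903 kg
f_n = ½√(k/m) = 0.5·√(36011/1.2903) = 0.5·√(27909) = 83.53 Hz

83.5 Hz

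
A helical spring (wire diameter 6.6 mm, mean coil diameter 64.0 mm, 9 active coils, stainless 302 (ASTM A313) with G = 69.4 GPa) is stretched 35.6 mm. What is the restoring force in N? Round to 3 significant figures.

k = Gd⁴/(8D³N_a) = (69.4×10³)(6.6⁴)/(8·64.0³·9) = 6.9769 N/mm
F = k·δ = 6.9769 × 35.6 = 248.38 N

248 N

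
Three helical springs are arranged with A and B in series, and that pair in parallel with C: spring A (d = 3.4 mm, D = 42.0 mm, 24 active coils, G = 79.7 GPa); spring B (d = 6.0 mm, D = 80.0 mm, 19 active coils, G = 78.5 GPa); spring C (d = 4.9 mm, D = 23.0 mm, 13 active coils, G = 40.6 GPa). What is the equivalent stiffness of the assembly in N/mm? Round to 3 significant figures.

k_A = Gd⁴/(8D³N_a) = (79.7×10³)(3.4⁴)/(8·42.0³·24) = 0.74873 N/mm
k_B = Gd⁴/(8D³N_a) = (78.5×10³)(6.0⁴)/(8·80.0³·19) = 1.3073 N/mm
k_C = Gd⁴/(8D³N_a) = (40.6×10³)(4.9⁴)/(8·23.0³·13) = 18.497 N/mm
Springs A,B series: k_AB = 1/(1/0.74873+1/1.3073) = 0.47606 N/mm; parallel with C: k_eq = 0.47606+18.497 = 18.973 N/mm

19.0 N/mm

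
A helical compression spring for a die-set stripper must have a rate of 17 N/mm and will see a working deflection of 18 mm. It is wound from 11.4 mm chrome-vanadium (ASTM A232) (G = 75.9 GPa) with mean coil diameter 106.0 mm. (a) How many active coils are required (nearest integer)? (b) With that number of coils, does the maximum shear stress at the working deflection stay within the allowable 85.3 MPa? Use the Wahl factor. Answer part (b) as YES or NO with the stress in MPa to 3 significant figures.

(a) 8 coils; (b) YES, τ_max = 63.8 MPa

N_a = Gd⁴/(8D³k) = (75.9×10³)(11.4⁴)/(8·106.0³·17) = 7.914 → N_a = 8
Actual rate k = Gd⁴/(8D³·8) = 16.818 N/mm
Working load F = kδ = 16.818·18 = 302.72 N
C = 106.0/11.4 = 9.2982; K_W = (4C−1)/(4C−4)+0.615/C = 1.1565
τ_max = K_W·8FD/(πd³) = 1.1565·55.153 = 63.785 MPa
τ_max ≤ 85.3 MPa → acceptable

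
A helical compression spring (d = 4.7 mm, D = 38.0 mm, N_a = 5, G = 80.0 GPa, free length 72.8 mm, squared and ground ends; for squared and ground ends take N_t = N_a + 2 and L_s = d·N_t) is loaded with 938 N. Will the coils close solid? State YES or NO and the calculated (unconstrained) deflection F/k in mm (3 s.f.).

YES, δ = 52.7 mm

k = Gd⁴/(8D³N_a) = (80.0×10³)(4.7⁴)/(8·38.0³·5) = 17.786 N/mm
N_t = 7; L_s = 4.7·7 = 32.9 mm; δ_solid = L₀ − L_s = 72.8 − 32.9 = 39.9 mm
δ = F/k = 938/17.786 = 52.739 mm
δ ≥ δ_solid → spring goes solid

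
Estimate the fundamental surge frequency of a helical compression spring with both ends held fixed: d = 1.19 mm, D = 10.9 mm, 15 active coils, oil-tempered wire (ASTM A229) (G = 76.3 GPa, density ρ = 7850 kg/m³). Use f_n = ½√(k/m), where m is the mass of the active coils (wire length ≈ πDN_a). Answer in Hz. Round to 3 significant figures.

k = Gd⁴/(8D³N_a) = (76.3×10³)(1.19⁴)/(8·10.9³·15) = 0.98458 N/mm = 984.58 N/m
Wire length L = πDN_a = π·10.9·15 = 513.65 mm
m = ρ·(πd²/4)·L = 7850 × 1.1122×10⁻⁶ m² × 0.51365 m = 0.0044846 kg
f_n = ½√(k/m) = 0.5·√(984.58/0.0044846) = 0.5·√(2.1955e+05) = 234.28 Hz

234 Hz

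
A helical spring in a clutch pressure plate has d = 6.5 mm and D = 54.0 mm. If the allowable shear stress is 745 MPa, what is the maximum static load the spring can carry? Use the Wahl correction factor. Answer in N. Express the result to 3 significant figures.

C = D/d = 54.0/6.5 = 8.3077
K_W = (4C−1)/(4C−4) + 0.615/C = 32.231/29.231 + 0.0740 = 1.1767
τ_max = K·8FD/(πd³) → F_max = τ_allow·πd³/(8DK)
F_max = 745·π·6.5³/(8·54.0·1.1767) = 6.4276e+05/508.32 = 1264.5 N

1260 N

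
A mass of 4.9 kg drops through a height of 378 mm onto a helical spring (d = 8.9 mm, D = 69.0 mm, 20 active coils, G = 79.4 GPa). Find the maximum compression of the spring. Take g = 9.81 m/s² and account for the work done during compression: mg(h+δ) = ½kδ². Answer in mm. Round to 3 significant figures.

67.2 mm

k = Gd⁴/(8D³N_a) = (79.4×10³)(8.9⁴)/(8·69.0³·20) = 9.4779 N/mm
W = mg = 4.9 × 9.81 = 48.069 N
½kδ² − Wδ − Wh = 0 → δ = (W + √(W² + 2kWh))/k
δ = (48.069 + √(2310.6 + 344429))/9.4779 = (48.069 + 588.85)/9.4779 = 67.2 mm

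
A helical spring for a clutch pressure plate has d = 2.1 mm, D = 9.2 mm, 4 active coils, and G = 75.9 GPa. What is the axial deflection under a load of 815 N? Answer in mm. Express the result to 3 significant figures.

13.8 mm

k = Gd⁴/(8D³N_a) = (75.9×10³)(2.1⁴)/(8·9.2³·4) = 59.239 N/mm
δ = F/k = 815 / 59.239 = 13.758 mm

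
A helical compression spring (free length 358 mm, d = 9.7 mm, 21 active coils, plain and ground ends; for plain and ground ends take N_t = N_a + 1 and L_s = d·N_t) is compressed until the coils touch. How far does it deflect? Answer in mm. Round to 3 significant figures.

N_t = 22; L_s = 9.7·22 = 213.4 mm
δ_solid = L₀ − L_s = 358 − 213.4 = 144.6 mm

145 mm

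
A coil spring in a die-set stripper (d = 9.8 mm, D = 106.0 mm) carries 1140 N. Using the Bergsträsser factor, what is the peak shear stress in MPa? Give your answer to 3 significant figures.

Spring index C = D/d = 106.0/9.8 = 10.8163
K_B = (4C+2)/(4C−3) = 45.265/40.265 = 1.1242
τ₀ = 8FD/(πd³) = 8·1140·106.0/(π·9.8³) = 966720/2956.8 = 326.94 MPa
τ_max = K·τ₀ = 1.1242 × 326.94 = 367.54 MPa

368 MPa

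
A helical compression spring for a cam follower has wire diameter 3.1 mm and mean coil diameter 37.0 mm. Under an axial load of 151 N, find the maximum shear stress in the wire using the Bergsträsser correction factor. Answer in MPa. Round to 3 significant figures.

Spring index C = D/d = 37.0/3.1 = 11.9355
K_B = (4C+2)/(4C−3) = 49.742/44.742 = 1.1118
τ₀ = 8FD/(πd³) = 8·151·37.0/(π·3.1³) = 44696/93.591 = 477.57 MPa
τ_max = K·τ₀ = 1.1118 × 477.57 = 530.94 MPa

531 MPa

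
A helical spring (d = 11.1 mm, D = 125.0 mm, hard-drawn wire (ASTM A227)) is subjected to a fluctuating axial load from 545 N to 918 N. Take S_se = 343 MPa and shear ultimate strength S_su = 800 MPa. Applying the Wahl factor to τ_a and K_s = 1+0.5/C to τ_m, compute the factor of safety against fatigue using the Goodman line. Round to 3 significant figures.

2.74

C = D/d = 125.0/11.1 = 11.2613; K_W = (4C−1)/(4C−4)+0.615/C = 1.1277; K_s = 1+0.5/C = 1.0444
F_a = (F_max−F_min)/2 = 186.5 N; F_m = (F_max+F_min)/2 = 731.5 N
τ_a = K_W·8F_aD/(πd³) = 1.1277 × 43.407 = 48.95 MPa
τ_m = K_s·8F_mD/(πd³) = 1.0444 × 170.25 = 177.81 MPa
Goodman: 1/n_f = τ_a/S_se + τ_m/S_su = 48.95/343 + 177.81/800 = 0.14271 + 0.22227 = 0.36498
n_f = 1/0.36498 = 2.74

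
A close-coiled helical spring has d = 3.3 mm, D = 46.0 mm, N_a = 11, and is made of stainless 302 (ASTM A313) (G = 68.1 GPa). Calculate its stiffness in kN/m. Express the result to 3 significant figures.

k = Gd⁴/(8D³N_a) = (68.1×10³ × 3.3⁴) / (8 × 46.0³ × 11)
  = 8.07612e+06 / 8.56557e+06 = 0.94286 N/mm

0.943 kN/m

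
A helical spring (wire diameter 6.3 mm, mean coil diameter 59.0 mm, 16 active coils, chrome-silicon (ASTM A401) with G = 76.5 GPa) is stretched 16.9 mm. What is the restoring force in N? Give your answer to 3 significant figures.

77.5 N

k = Gd⁴/(8D³N_a) = (76.5×10³)(6.3⁴)/(8·59.0³·16) = 4.5841 N/mm
F = k·δ = 4.5841 × 16.9 = 77.472 N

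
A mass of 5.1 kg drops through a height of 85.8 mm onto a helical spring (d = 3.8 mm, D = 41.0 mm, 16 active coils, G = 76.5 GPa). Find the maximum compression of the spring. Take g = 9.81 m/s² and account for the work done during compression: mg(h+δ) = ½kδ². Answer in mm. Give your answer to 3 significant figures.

102 mm

k = Gd⁴/(8D³N_a) = (76.5×10³)(3.8⁴)/(8·41.0³·16) = 1.8081 N/mm
W = mg = 5.1 × 9.81 = 50.031 N
½kδ² − Wδ − Wh = 0 → δ = (W + √(W² + 2kWh))/k
δ = (50.031 + √(2503.1 + 15523.5))/1.8081 = (50.031 + 134.26)/1.8081 = 101.92 mm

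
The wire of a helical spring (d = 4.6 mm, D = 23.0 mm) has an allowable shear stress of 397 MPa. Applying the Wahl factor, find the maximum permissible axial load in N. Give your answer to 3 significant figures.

C = D/d = 23.0/4.6 = 5.0000
K_W = (4C−1)/(4C−4) + 0.615/C = 19.000/16.000 + 0.1230 = 1.3105
τ_max = K·8FD/(πd³) → F_max = τ_allow·πd³/(8DK)
F_max = 397·π·4.6³/(8·23.0·1.3105) = 1.214e+05/241.13 = 503.45 N

503 N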